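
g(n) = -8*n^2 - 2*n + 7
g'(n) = -16*n - 2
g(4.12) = -137.04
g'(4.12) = -67.92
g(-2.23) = -28.32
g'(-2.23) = 33.68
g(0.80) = 0.28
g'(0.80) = -14.80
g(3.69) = -109.31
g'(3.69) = -61.04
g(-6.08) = -276.57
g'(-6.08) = 95.28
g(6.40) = -333.48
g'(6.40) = -104.40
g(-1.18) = -1.78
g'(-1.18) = 16.88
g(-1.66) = -11.72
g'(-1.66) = 24.56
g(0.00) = 7.00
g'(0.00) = -2.00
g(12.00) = -1169.00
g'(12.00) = -194.00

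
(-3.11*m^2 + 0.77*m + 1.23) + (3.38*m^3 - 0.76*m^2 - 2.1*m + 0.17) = 3.38*m^3 - 3.87*m^2 - 1.33*m + 1.4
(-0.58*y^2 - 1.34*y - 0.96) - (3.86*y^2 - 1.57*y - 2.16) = -4.44*y^2 + 0.23*y + 1.2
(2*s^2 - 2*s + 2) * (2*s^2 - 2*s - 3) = 4*s^4 - 8*s^3 + 2*s^2 + 2*s - 6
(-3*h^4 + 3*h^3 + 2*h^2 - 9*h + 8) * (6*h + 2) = -18*h^5 + 12*h^4 + 18*h^3 - 50*h^2 + 30*h + 16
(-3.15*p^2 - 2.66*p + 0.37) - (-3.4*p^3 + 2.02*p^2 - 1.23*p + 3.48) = 3.4*p^3 - 5.17*p^2 - 1.43*p - 3.11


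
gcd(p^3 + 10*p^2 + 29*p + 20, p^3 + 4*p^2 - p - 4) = p^2 + 5*p + 4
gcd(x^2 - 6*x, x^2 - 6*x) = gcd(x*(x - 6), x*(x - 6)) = x^2 - 6*x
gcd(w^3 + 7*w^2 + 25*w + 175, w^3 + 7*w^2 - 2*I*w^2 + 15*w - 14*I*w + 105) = w^2 + w*(7 - 5*I) - 35*I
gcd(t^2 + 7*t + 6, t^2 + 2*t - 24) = t + 6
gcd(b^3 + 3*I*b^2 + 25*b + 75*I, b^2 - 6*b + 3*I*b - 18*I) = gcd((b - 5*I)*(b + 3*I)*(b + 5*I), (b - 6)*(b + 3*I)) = b + 3*I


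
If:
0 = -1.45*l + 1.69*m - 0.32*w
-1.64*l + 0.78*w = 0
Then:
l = 0.475609756097561*w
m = 0.597416654639919*w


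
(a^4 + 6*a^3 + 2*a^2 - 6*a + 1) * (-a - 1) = -a^5 - 7*a^4 - 8*a^3 + 4*a^2 + 5*a - 1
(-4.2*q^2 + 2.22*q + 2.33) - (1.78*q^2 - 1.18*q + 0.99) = -5.98*q^2 + 3.4*q + 1.34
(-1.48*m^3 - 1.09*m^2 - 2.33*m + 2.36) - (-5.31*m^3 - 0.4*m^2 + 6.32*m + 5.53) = 3.83*m^3 - 0.69*m^2 - 8.65*m - 3.17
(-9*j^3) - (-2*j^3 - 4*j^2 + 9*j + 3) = -7*j^3 + 4*j^2 - 9*j - 3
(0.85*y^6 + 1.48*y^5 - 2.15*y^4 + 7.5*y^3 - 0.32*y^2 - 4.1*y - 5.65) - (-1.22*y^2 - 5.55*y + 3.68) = 0.85*y^6 + 1.48*y^5 - 2.15*y^4 + 7.5*y^3 + 0.9*y^2 + 1.45*y - 9.33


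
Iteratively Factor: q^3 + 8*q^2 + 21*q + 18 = (q + 3)*(q^2 + 5*q + 6) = (q + 2)*(q + 3)*(q + 3)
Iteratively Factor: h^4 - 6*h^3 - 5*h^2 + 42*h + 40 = (h - 5)*(h^3 - h^2 - 10*h - 8) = (h - 5)*(h + 1)*(h^2 - 2*h - 8) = (h - 5)*(h + 1)*(h + 2)*(h - 4)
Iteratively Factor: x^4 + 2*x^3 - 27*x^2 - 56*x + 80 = (x + 4)*(x^3 - 2*x^2 - 19*x + 20) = (x - 5)*(x + 4)*(x^2 + 3*x - 4) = (x - 5)*(x + 4)^2*(x - 1)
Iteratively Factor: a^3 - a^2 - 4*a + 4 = (a - 1)*(a^2 - 4) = (a - 2)*(a - 1)*(a + 2)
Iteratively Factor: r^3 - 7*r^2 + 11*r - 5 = (r - 1)*(r^2 - 6*r + 5) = (r - 5)*(r - 1)*(r - 1)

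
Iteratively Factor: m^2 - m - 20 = (m + 4)*(m - 5)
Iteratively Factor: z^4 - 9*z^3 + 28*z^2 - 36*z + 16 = (z - 4)*(z^3 - 5*z^2 + 8*z - 4) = (z - 4)*(z - 1)*(z^2 - 4*z + 4) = (z - 4)*(z - 2)*(z - 1)*(z - 2)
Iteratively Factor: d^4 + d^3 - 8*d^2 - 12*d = (d)*(d^3 + d^2 - 8*d - 12) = d*(d - 3)*(d^2 + 4*d + 4) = d*(d - 3)*(d + 2)*(d + 2)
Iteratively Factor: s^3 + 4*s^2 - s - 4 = (s + 1)*(s^2 + 3*s - 4) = (s + 1)*(s + 4)*(s - 1)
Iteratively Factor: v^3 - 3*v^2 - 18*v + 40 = (v + 4)*(v^2 - 7*v + 10) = (v - 5)*(v + 4)*(v - 2)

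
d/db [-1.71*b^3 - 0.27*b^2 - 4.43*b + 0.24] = -5.13*b^2 - 0.54*b - 4.43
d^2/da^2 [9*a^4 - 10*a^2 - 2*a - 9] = 108*a^2 - 20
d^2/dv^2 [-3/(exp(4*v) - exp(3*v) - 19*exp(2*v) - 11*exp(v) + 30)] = 3*(2*(-4*exp(3*v) + 3*exp(2*v) + 38*exp(v) + 11)^2*exp(v) + (16*exp(3*v) - 9*exp(2*v) - 76*exp(v) - 11)*(-exp(4*v) + exp(3*v) + 19*exp(2*v) + 11*exp(v) - 30))*exp(v)/(-exp(4*v) + exp(3*v) + 19*exp(2*v) + 11*exp(v) - 30)^3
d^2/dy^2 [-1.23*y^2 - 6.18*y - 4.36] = -2.46000000000000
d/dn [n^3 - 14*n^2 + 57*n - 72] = 3*n^2 - 28*n + 57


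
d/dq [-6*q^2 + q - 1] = 1 - 12*q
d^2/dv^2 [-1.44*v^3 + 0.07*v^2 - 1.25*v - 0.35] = 0.14 - 8.64*v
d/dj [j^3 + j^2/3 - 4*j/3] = 3*j^2 + 2*j/3 - 4/3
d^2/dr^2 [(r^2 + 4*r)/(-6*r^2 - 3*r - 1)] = 2*(-126*r^3 + 18*r^2 + 72*r + 11)/(216*r^6 + 324*r^5 + 270*r^4 + 135*r^3 + 45*r^2 + 9*r + 1)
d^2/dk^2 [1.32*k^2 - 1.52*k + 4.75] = 2.64000000000000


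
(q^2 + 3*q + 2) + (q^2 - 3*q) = 2*q^2 + 2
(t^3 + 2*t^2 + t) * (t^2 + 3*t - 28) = t^5 + 5*t^4 - 21*t^3 - 53*t^2 - 28*t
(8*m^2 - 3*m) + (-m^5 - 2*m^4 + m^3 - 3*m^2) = -m^5 - 2*m^4 + m^3 + 5*m^2 - 3*m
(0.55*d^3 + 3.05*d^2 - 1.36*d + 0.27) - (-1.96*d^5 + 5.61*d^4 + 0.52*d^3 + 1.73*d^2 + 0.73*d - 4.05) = 1.96*d^5 - 5.61*d^4 + 0.03*d^3 + 1.32*d^2 - 2.09*d + 4.32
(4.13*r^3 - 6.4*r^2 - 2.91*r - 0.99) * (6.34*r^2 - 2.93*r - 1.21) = 26.1842*r^5 - 52.6769*r^4 - 4.6947*r^3 + 9.9937*r^2 + 6.4218*r + 1.1979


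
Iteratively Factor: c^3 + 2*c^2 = (c + 2)*(c^2) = c*(c + 2)*(c)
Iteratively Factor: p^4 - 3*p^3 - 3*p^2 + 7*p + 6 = (p + 1)*(p^3 - 4*p^2 + p + 6) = (p - 3)*(p + 1)*(p^2 - p - 2) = (p - 3)*(p - 2)*(p + 1)*(p + 1)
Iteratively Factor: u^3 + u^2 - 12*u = (u - 3)*(u^2 + 4*u) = (u - 3)*(u + 4)*(u)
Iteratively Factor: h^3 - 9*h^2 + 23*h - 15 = (h - 3)*(h^2 - 6*h + 5) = (h - 3)*(h - 1)*(h - 5)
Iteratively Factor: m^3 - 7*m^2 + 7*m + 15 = (m - 5)*(m^2 - 2*m - 3) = (m - 5)*(m + 1)*(m - 3)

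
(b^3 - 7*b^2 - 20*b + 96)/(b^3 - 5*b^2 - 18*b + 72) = (b - 8)/(b - 6)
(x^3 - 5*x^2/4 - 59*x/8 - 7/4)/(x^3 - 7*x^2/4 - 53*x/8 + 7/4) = (4*x + 1)/(4*x - 1)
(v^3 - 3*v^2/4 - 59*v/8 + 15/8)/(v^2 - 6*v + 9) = (8*v^2 + 18*v - 5)/(8*(v - 3))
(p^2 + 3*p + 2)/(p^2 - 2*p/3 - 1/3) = 3*(p^2 + 3*p + 2)/(3*p^2 - 2*p - 1)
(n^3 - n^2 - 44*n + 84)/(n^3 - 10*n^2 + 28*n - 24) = (n + 7)/(n - 2)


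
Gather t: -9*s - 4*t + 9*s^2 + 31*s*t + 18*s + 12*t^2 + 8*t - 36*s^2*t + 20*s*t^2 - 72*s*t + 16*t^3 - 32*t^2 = 9*s^2 + 9*s + 16*t^3 + t^2*(20*s - 20) + t*(-36*s^2 - 41*s + 4)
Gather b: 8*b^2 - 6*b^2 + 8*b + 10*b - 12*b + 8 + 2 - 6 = 2*b^2 + 6*b + 4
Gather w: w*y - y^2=w*y - y^2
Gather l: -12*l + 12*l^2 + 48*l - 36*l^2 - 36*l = -24*l^2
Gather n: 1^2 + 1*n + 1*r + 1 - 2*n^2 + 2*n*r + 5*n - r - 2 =-2*n^2 + n*(2*r + 6)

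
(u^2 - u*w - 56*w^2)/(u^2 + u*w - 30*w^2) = (u^2 - u*w - 56*w^2)/(u^2 + u*w - 30*w^2)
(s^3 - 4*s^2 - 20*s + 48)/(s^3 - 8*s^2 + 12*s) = (s + 4)/s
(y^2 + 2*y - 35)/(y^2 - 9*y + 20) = (y + 7)/(y - 4)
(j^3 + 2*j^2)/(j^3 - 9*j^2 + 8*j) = j*(j + 2)/(j^2 - 9*j + 8)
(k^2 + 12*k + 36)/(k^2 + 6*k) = (k + 6)/k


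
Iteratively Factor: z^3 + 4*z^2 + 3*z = (z + 1)*(z^2 + 3*z) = z*(z + 1)*(z + 3)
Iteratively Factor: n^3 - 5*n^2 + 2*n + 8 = (n - 2)*(n^2 - 3*n - 4) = (n - 2)*(n + 1)*(n - 4)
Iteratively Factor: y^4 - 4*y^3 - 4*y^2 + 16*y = (y)*(y^3 - 4*y^2 - 4*y + 16) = y*(y + 2)*(y^2 - 6*y + 8) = y*(y - 2)*(y + 2)*(y - 4)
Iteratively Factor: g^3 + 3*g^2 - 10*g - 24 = (g + 4)*(g^2 - g - 6) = (g + 2)*(g + 4)*(g - 3)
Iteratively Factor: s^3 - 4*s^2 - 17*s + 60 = (s + 4)*(s^2 - 8*s + 15) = (s - 5)*(s + 4)*(s - 3)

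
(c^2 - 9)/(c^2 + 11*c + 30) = (c^2 - 9)/(c^2 + 11*c + 30)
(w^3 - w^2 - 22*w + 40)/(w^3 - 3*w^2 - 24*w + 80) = (w - 2)/(w - 4)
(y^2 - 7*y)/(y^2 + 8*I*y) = (y - 7)/(y + 8*I)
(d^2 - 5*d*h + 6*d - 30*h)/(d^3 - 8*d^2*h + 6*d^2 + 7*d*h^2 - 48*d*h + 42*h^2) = (d - 5*h)/(d^2 - 8*d*h + 7*h^2)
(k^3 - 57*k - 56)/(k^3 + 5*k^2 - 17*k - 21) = (k - 8)/(k - 3)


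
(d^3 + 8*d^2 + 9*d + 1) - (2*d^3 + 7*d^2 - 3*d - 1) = -d^3 + d^2 + 12*d + 2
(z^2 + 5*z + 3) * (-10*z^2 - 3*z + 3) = -10*z^4 - 53*z^3 - 42*z^2 + 6*z + 9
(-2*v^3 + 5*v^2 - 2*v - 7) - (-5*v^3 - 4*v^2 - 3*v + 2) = 3*v^3 + 9*v^2 + v - 9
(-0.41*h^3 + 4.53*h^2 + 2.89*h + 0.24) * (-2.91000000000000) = 1.1931*h^3 - 13.1823*h^2 - 8.4099*h - 0.6984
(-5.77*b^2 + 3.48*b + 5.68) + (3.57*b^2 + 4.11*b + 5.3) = -2.2*b^2 + 7.59*b + 10.98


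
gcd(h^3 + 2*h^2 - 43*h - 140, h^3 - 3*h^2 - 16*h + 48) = h + 4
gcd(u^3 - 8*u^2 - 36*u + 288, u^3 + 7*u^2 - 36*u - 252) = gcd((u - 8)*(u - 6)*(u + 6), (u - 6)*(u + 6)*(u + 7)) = u^2 - 36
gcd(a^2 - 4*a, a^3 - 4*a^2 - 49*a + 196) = a - 4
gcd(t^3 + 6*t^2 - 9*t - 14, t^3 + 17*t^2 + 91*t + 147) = t + 7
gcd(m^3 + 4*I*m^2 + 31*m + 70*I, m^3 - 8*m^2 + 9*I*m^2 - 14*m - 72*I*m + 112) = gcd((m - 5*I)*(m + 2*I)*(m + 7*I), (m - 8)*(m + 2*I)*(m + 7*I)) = m^2 + 9*I*m - 14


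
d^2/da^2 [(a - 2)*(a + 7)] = 2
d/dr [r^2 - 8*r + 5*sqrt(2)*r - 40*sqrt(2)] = 2*r - 8 + 5*sqrt(2)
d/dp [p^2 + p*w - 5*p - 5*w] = 2*p + w - 5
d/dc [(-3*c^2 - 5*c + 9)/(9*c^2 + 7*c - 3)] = 24*(c^2 - 6*c - 2)/(81*c^4 + 126*c^3 - 5*c^2 - 42*c + 9)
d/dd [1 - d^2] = -2*d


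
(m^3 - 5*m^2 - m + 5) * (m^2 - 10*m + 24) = m^5 - 15*m^4 + 73*m^3 - 105*m^2 - 74*m + 120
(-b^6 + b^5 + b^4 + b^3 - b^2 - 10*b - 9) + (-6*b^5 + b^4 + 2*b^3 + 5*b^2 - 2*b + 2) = -b^6 - 5*b^5 + 2*b^4 + 3*b^3 + 4*b^2 - 12*b - 7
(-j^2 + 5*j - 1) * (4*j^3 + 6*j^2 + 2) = -4*j^5 + 14*j^4 + 26*j^3 - 8*j^2 + 10*j - 2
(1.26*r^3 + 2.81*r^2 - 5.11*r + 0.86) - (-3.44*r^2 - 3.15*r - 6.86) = 1.26*r^3 + 6.25*r^2 - 1.96*r + 7.72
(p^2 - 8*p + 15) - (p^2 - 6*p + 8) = 7 - 2*p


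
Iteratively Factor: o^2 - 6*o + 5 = (o - 1)*(o - 5)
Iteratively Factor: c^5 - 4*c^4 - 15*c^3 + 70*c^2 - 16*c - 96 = (c + 4)*(c^4 - 8*c^3 + 17*c^2 + 2*c - 24) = (c - 2)*(c + 4)*(c^3 - 6*c^2 + 5*c + 12) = (c - 3)*(c - 2)*(c + 4)*(c^2 - 3*c - 4) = (c - 3)*(c - 2)*(c + 1)*(c + 4)*(c - 4)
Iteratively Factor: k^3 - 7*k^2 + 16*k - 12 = (k - 2)*(k^2 - 5*k + 6) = (k - 3)*(k - 2)*(k - 2)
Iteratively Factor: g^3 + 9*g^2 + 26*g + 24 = (g + 4)*(g^2 + 5*g + 6) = (g + 2)*(g + 4)*(g + 3)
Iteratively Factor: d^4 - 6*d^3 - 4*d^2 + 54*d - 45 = (d - 5)*(d^3 - d^2 - 9*d + 9) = (d - 5)*(d + 3)*(d^2 - 4*d + 3) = (d - 5)*(d - 3)*(d + 3)*(d - 1)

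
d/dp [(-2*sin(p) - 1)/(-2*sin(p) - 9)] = 16*cos(p)/(2*sin(p) + 9)^2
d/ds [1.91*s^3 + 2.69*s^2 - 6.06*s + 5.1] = 5.73*s^2 + 5.38*s - 6.06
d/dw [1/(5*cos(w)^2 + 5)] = 4*sin(2*w)/(5*(cos(2*w) + 3)^2)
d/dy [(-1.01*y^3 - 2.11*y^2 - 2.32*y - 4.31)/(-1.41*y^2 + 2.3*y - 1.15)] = (1.4241*y^4 - 4.646*y^3 - 4.6397*y^2 - 7.3012*y + 12.581)/(1.9881*y^4 - 6.486*y^3 + 8.533*y^2 - 5.29*y + 1.3225)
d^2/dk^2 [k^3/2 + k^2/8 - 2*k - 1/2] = 3*k + 1/4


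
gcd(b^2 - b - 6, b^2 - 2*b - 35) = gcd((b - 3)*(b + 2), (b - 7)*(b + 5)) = 1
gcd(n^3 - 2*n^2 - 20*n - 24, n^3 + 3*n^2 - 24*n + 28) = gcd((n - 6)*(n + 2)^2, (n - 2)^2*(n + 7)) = 1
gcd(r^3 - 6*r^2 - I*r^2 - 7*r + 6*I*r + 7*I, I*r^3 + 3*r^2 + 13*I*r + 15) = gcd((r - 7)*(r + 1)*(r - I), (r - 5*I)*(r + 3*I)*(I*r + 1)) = r - I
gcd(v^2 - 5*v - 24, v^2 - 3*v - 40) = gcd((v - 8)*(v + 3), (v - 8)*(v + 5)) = v - 8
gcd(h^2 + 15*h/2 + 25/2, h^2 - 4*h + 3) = 1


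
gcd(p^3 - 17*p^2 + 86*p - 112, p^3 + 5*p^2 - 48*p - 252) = p - 7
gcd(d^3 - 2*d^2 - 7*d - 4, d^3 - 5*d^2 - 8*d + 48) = d - 4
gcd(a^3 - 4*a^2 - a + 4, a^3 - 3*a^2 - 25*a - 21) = a + 1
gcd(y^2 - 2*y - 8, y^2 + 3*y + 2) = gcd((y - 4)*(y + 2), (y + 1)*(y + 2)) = y + 2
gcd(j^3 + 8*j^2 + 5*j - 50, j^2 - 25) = j + 5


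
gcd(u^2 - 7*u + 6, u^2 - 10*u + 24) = u - 6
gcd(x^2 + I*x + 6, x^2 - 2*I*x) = x - 2*I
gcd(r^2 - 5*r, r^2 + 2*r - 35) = r - 5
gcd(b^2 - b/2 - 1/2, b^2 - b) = b - 1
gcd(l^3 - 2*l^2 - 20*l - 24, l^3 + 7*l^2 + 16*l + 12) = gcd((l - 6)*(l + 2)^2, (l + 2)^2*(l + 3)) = l^2 + 4*l + 4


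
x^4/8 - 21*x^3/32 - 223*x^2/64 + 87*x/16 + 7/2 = (x/4 + 1)*(x/2 + 1/4)*(x - 8)*(x - 7/4)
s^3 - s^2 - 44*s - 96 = (s - 8)*(s + 3)*(s + 4)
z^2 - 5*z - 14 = (z - 7)*(z + 2)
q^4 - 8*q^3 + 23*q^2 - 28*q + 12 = (q - 3)*(q - 2)^2*(q - 1)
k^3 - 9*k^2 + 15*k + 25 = (k - 5)^2*(k + 1)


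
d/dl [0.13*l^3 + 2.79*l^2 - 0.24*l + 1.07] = 0.39*l^2 + 5.58*l - 0.24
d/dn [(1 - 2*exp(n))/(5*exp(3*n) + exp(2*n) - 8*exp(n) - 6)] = ((2*exp(n) - 1)*(15*exp(2*n) + 2*exp(n) - 8) - 10*exp(3*n) - 2*exp(2*n) + 16*exp(n) + 12)*exp(n)/(5*exp(3*n) + exp(2*n) - 8*exp(n) - 6)^2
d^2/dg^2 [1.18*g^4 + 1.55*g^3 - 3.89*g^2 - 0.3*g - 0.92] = 14.16*g^2 + 9.3*g - 7.78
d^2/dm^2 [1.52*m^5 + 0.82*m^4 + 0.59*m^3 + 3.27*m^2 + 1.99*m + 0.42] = 30.4*m^3 + 9.84*m^2 + 3.54*m + 6.54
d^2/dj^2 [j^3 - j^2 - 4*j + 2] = 6*j - 2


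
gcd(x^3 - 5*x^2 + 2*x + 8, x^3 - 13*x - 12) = x^2 - 3*x - 4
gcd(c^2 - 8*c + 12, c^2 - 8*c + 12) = c^2 - 8*c + 12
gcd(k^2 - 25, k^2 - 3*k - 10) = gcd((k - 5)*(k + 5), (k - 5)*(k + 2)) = k - 5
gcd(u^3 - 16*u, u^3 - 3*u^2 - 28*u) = u^2 + 4*u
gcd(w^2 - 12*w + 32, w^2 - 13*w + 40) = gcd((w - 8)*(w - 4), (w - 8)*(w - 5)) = w - 8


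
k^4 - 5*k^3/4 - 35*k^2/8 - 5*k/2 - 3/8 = (k - 3)*(k + 1/4)*(k + 1/2)*(k + 1)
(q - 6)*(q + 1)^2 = q^3 - 4*q^2 - 11*q - 6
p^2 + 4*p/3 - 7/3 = (p - 1)*(p + 7/3)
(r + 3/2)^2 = r^2 + 3*r + 9/4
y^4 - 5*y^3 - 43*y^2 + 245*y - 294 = (y - 7)*(y - 3)*(y - 2)*(y + 7)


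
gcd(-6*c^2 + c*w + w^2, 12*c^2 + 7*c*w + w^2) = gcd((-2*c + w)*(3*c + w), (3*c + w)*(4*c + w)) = 3*c + w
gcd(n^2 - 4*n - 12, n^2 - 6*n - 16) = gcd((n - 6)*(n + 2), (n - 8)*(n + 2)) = n + 2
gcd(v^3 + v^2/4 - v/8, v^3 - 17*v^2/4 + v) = v^2 - v/4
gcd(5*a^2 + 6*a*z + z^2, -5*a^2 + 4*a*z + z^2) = 5*a + z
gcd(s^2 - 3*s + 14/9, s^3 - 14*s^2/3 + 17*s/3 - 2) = s - 2/3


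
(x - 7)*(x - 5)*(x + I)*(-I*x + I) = -I*x^4 + x^3 + 13*I*x^3 - 13*x^2 - 47*I*x^2 + 47*x + 35*I*x - 35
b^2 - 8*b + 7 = (b - 7)*(b - 1)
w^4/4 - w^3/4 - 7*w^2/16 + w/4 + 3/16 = (w/2 + 1/4)*(w/2 + 1/2)*(w - 3/2)*(w - 1)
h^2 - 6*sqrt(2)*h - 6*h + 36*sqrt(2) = (h - 6)*(h - 6*sqrt(2))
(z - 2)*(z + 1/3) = z^2 - 5*z/3 - 2/3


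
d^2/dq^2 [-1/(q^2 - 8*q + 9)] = 2*(q^2 - 8*q - 4*(q - 4)^2 + 9)/(q^2 - 8*q + 9)^3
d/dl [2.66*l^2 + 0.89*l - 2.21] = 5.32*l + 0.89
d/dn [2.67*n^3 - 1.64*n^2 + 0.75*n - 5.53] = 8.01*n^2 - 3.28*n + 0.75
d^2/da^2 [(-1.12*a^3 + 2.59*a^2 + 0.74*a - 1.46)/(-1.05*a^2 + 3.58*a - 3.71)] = (7.105427357601e-15*a^4 - 1.12050400000001*a^3 - 19.059726*a^2 + 76.861932*a - 64.906074)/(1.157625*a^6 - 11.84085*a^5 + 52.642485*a^4 - 129.558052*a^3 + 186.003447*a^2 - 147.826434*a + 51.064811)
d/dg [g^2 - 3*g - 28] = 2*g - 3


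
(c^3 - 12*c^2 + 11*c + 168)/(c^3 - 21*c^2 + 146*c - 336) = (c + 3)/(c - 6)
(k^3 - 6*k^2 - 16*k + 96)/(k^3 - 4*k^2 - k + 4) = (k^2 - 2*k - 24)/(k^2 - 1)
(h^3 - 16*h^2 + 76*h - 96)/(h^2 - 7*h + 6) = (h^2 - 10*h + 16)/(h - 1)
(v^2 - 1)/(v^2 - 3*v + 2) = (v + 1)/(v - 2)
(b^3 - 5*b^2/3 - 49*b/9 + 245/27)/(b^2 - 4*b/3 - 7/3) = (9*b^2 + 6*b - 35)/(9*(b + 1))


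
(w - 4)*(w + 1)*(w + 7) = w^3 + 4*w^2 - 25*w - 28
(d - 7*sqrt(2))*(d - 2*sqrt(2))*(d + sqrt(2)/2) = d^3 - 17*sqrt(2)*d^2/2 + 19*d + 14*sqrt(2)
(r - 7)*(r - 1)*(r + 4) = r^3 - 4*r^2 - 25*r + 28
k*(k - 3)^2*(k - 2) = k^4 - 8*k^3 + 21*k^2 - 18*k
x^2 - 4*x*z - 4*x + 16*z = (x - 4)*(x - 4*z)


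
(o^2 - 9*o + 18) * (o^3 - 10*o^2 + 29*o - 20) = o^5 - 19*o^4 + 137*o^3 - 461*o^2 + 702*o - 360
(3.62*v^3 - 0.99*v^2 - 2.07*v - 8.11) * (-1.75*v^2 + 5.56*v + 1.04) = -6.335*v^5 + 21.8597*v^4 + 1.8829*v^3 + 1.6537*v^2 - 47.2444*v - 8.4344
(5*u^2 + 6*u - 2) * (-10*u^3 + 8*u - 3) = -50*u^5 - 60*u^4 + 60*u^3 + 33*u^2 - 34*u + 6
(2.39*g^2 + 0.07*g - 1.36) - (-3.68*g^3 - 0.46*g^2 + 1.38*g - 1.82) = 3.68*g^3 + 2.85*g^2 - 1.31*g + 0.46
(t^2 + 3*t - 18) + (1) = t^2 + 3*t - 17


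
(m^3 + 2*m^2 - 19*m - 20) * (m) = m^4 + 2*m^3 - 19*m^2 - 20*m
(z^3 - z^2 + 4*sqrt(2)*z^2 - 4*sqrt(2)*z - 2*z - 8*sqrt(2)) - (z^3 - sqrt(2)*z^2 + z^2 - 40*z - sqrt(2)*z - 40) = -2*z^2 + 5*sqrt(2)*z^2 - 3*sqrt(2)*z + 38*z - 8*sqrt(2) + 40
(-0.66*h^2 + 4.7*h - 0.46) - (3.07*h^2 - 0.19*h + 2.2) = -3.73*h^2 + 4.89*h - 2.66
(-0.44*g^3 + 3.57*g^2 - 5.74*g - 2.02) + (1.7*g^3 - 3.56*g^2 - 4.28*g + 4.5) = 1.26*g^3 + 0.00999999999999979*g^2 - 10.02*g + 2.48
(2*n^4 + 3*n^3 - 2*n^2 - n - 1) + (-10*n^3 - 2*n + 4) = 2*n^4 - 7*n^3 - 2*n^2 - 3*n + 3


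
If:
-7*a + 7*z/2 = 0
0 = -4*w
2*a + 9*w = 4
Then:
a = 2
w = 0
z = 4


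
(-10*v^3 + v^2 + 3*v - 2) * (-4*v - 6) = 40*v^4 + 56*v^3 - 18*v^2 - 10*v + 12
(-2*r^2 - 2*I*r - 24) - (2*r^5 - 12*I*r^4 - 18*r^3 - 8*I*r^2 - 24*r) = -2*r^5 + 12*I*r^4 + 18*r^3 - 2*r^2 + 8*I*r^2 + 24*r - 2*I*r - 24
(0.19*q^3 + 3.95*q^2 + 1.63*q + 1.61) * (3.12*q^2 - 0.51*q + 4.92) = 0.5928*q^5 + 12.2271*q^4 + 4.0059*q^3 + 23.6259*q^2 + 7.1985*q + 7.9212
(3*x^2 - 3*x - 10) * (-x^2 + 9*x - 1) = -3*x^4 + 30*x^3 - 20*x^2 - 87*x + 10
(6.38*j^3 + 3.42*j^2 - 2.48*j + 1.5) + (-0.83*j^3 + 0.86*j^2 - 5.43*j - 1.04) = 5.55*j^3 + 4.28*j^2 - 7.91*j + 0.46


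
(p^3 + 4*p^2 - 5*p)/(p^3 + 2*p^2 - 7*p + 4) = p*(p + 5)/(p^2 + 3*p - 4)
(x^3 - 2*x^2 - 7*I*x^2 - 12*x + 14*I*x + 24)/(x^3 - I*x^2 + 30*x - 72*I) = (x - 2)/(x + 6*I)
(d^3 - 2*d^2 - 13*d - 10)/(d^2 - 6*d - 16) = (d^2 - 4*d - 5)/(d - 8)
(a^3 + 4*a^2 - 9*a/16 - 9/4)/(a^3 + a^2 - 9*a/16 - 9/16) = (a + 4)/(a + 1)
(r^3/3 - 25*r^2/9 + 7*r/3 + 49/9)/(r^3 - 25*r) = (3*r^3 - 25*r^2 + 21*r + 49)/(9*r*(r^2 - 25))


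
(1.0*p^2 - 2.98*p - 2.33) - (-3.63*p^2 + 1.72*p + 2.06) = 4.63*p^2 - 4.7*p - 4.39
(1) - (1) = 0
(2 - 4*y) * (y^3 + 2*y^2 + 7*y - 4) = -4*y^4 - 6*y^3 - 24*y^2 + 30*y - 8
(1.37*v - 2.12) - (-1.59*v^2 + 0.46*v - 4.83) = 1.59*v^2 + 0.91*v + 2.71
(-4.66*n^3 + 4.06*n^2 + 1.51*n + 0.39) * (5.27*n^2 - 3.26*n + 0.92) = -24.5582*n^5 + 36.5878*n^4 - 9.5651*n^3 + 0.8679*n^2 + 0.1178*n + 0.3588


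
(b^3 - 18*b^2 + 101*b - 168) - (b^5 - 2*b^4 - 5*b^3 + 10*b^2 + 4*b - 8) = -b^5 + 2*b^4 + 6*b^3 - 28*b^2 + 97*b - 160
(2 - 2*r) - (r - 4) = 6 - 3*r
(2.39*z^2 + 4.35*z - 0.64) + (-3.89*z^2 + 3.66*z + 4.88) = -1.5*z^2 + 8.01*z + 4.24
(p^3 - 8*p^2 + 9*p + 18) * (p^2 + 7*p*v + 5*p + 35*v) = p^5 + 7*p^4*v - 3*p^4 - 21*p^3*v - 31*p^3 - 217*p^2*v + 63*p^2 + 441*p*v + 90*p + 630*v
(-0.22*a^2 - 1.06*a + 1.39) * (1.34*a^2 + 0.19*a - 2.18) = -0.2948*a^4 - 1.4622*a^3 + 2.1408*a^2 + 2.5749*a - 3.0302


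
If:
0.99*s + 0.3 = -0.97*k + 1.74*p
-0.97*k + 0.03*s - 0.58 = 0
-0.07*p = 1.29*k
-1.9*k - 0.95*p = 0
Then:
No Solution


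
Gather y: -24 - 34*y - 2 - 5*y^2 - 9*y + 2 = -5*y^2 - 43*y - 24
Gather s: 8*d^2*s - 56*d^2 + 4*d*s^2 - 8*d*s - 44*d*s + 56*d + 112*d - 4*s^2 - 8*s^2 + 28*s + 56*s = -56*d^2 + 168*d + s^2*(4*d - 12) + s*(8*d^2 - 52*d + 84)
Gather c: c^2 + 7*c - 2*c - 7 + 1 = c^2 + 5*c - 6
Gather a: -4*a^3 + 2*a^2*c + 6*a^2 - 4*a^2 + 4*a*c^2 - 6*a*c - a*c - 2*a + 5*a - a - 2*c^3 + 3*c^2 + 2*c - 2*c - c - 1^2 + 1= -4*a^3 + a^2*(2*c + 2) + a*(4*c^2 - 7*c + 2) - 2*c^3 + 3*c^2 - c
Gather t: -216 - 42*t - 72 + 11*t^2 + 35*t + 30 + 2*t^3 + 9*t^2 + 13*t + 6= 2*t^3 + 20*t^2 + 6*t - 252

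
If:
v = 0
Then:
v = 0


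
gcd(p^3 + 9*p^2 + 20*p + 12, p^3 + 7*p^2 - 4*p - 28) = p + 2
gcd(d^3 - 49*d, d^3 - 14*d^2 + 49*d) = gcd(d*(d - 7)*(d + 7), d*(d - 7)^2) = d^2 - 7*d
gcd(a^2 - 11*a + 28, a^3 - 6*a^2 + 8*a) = a - 4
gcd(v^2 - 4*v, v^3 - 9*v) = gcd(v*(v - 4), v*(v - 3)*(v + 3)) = v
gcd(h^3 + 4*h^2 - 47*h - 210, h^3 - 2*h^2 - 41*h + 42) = h^2 - h - 42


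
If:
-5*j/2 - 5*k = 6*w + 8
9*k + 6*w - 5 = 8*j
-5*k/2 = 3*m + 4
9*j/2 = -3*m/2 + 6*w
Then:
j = -582/539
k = 32/77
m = -388/231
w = -3977/3234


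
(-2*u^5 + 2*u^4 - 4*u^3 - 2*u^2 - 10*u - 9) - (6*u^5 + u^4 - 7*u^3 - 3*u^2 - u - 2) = -8*u^5 + u^4 + 3*u^3 + u^2 - 9*u - 7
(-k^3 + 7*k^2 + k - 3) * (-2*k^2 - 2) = 2*k^5 - 14*k^4 - 8*k^2 - 2*k + 6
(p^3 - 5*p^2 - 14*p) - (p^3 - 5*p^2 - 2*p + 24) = -12*p - 24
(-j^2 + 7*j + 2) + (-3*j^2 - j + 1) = -4*j^2 + 6*j + 3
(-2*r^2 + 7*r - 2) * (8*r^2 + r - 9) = -16*r^4 + 54*r^3 + 9*r^2 - 65*r + 18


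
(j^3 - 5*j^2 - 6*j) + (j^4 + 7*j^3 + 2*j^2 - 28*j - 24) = j^4 + 8*j^3 - 3*j^2 - 34*j - 24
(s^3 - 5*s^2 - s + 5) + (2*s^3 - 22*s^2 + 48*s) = 3*s^3 - 27*s^2 + 47*s + 5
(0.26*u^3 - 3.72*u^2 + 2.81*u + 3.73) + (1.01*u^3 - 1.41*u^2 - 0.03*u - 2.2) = 1.27*u^3 - 5.13*u^2 + 2.78*u + 1.53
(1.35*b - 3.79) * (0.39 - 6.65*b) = -8.9775*b^2 + 25.73*b - 1.4781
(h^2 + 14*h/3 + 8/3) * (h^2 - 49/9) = h^4 + 14*h^3/3 - 25*h^2/9 - 686*h/27 - 392/27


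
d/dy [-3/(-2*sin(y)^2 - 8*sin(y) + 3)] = -12*(sin(y) + 2)*cos(y)/(-8*sin(y) + cos(2*y) + 2)^2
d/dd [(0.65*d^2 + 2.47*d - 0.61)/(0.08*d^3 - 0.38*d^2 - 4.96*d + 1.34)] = (-0.052*d^4 - 0.3952*d^3 - 2.139*d^2 + 1.2784*d + 0.284200000000001)/(0.0064*d^6 - 0.0608*d^5 - 0.6492*d^4 + 3.984*d^3 + 23.5832*d^2 - 13.2928*d + 1.7956)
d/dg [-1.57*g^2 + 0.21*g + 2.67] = 0.21 - 3.14*g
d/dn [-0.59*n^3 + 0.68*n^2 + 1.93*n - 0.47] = -1.77*n^2 + 1.36*n + 1.93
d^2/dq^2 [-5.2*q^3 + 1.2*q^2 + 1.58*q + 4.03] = 2.4 - 31.2*q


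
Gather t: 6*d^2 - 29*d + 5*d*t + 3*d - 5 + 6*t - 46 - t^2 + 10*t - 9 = 6*d^2 - 26*d - t^2 + t*(5*d + 16) - 60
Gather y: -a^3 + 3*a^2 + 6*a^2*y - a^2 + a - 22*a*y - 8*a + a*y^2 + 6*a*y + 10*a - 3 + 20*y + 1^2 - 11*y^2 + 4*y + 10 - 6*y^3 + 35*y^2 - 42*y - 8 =-a^3 + 2*a^2 + 3*a - 6*y^3 + y^2*(a + 24) + y*(6*a^2 - 16*a - 18)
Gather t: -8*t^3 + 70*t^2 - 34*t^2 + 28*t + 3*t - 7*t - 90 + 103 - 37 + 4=-8*t^3 + 36*t^2 + 24*t - 20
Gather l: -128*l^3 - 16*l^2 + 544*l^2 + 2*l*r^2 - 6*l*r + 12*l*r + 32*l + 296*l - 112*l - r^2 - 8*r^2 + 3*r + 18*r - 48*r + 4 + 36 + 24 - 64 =-128*l^3 + 528*l^2 + l*(2*r^2 + 6*r + 216) - 9*r^2 - 27*r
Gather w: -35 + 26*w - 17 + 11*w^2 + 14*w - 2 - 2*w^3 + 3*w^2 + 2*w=-2*w^3 + 14*w^2 + 42*w - 54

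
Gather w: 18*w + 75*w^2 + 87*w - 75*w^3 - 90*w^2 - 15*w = -75*w^3 - 15*w^2 + 90*w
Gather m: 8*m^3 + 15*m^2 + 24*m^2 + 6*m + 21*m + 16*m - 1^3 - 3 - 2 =8*m^3 + 39*m^2 + 43*m - 6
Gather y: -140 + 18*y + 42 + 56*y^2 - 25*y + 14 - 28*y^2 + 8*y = 28*y^2 + y - 84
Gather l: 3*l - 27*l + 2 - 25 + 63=40 - 24*l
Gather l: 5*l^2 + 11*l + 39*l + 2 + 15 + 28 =5*l^2 + 50*l + 45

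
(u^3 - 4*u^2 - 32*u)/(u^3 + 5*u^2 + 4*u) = (u - 8)/(u + 1)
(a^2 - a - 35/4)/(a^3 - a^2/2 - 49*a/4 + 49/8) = 2*(2*a + 5)/(4*a^2 + 12*a - 7)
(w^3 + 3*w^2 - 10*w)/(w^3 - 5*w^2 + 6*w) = (w + 5)/(w - 3)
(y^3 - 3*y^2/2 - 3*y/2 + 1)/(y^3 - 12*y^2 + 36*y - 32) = (2*y^2 + y - 1)/(2*(y^2 - 10*y + 16))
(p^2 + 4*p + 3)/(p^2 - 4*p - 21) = (p + 1)/(p - 7)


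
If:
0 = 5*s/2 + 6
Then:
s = -12/5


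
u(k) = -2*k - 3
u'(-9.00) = -2.00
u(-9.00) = 15.00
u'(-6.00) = -2.00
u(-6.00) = 9.00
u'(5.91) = -2.00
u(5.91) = -14.82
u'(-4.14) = -2.00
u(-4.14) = 5.28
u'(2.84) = -2.00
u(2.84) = -8.68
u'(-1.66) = -2.00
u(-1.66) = 0.32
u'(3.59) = -2.00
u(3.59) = -10.18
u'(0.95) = -2.00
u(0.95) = -4.90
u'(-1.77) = -2.00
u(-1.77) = 0.54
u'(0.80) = -2.00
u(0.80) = -4.60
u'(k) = -2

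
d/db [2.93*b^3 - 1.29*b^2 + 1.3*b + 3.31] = 8.79*b^2 - 2.58*b + 1.3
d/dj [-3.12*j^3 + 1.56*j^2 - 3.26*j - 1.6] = -9.36*j^2 + 3.12*j - 3.26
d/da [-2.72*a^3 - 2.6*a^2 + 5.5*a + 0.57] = -8.16*a^2 - 5.2*a + 5.5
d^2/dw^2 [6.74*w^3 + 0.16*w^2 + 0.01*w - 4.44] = 40.44*w + 0.32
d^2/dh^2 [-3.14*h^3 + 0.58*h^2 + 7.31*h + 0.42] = 1.16 - 18.84*h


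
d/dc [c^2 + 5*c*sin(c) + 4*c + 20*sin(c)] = 5*c*cos(c) + 2*c + 5*sin(c) + 20*cos(c) + 4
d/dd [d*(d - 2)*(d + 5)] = 3*d^2 + 6*d - 10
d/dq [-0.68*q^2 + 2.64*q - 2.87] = 2.64 - 1.36*q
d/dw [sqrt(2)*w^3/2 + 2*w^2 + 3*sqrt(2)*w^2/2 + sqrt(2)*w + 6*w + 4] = 3*sqrt(2)*w^2/2 + 4*w + 3*sqrt(2)*w + sqrt(2) + 6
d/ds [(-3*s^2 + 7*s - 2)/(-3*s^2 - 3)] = (7*s^2 + 2*s - 7)/(3*(s^4 + 2*s^2 + 1))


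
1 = 1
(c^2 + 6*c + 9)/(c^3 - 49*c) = (c^2 + 6*c + 9)/(c*(c^2 - 49))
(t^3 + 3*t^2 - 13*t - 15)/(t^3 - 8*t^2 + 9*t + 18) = (t + 5)/(t - 6)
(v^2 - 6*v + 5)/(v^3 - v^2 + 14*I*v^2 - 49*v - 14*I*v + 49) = (v - 5)/(v^2 + 14*I*v - 49)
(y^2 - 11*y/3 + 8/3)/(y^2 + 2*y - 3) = (y - 8/3)/(y + 3)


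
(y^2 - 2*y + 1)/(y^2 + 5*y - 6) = (y - 1)/(y + 6)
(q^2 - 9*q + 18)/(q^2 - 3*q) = (q - 6)/q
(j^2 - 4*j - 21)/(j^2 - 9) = (j - 7)/(j - 3)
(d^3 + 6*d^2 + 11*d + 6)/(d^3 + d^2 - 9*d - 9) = (d + 2)/(d - 3)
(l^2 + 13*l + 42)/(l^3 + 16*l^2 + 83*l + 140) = (l + 6)/(l^2 + 9*l + 20)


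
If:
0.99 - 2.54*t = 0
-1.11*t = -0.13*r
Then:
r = 3.33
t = 0.39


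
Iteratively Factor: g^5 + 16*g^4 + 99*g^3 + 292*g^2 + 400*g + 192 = (g + 4)*(g^4 + 12*g^3 + 51*g^2 + 88*g + 48) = (g + 1)*(g + 4)*(g^3 + 11*g^2 + 40*g + 48) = (g + 1)*(g + 3)*(g + 4)*(g^2 + 8*g + 16) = (g + 1)*(g + 3)*(g + 4)^2*(g + 4)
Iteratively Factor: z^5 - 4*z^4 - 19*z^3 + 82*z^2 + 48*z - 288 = (z + 2)*(z^4 - 6*z^3 - 7*z^2 + 96*z - 144) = (z + 2)*(z + 4)*(z^3 - 10*z^2 + 33*z - 36) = (z - 3)*(z + 2)*(z + 4)*(z^2 - 7*z + 12) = (z - 4)*(z - 3)*(z + 2)*(z + 4)*(z - 3)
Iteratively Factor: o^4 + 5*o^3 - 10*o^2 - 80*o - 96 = (o - 4)*(o^3 + 9*o^2 + 26*o + 24) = (o - 4)*(o + 2)*(o^2 + 7*o + 12) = (o - 4)*(o + 2)*(o + 3)*(o + 4)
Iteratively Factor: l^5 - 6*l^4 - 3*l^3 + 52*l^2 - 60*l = (l - 5)*(l^4 - l^3 - 8*l^2 + 12*l) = (l - 5)*(l - 2)*(l^3 + l^2 - 6*l) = l*(l - 5)*(l - 2)*(l^2 + l - 6) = l*(l - 5)*(l - 2)*(l + 3)*(l - 2)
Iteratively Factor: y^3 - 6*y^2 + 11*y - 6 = (y - 3)*(y^2 - 3*y + 2) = (y - 3)*(y - 1)*(y - 2)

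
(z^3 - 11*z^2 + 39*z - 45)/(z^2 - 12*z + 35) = (z^2 - 6*z + 9)/(z - 7)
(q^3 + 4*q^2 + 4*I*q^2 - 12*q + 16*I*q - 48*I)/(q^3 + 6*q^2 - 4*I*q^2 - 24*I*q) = (q^2 + 2*q*(-1 + 2*I) - 8*I)/(q*(q - 4*I))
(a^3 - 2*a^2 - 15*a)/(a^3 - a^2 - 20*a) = (a + 3)/(a + 4)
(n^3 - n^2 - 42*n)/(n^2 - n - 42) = n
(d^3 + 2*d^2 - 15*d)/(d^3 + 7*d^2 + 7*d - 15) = d*(d - 3)/(d^2 + 2*d - 3)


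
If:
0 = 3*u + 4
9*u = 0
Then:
No Solution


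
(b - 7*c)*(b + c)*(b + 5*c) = b^3 - b^2*c - 37*b*c^2 - 35*c^3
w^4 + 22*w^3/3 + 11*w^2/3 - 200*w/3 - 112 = (w - 3)*(w + 7/3)*(w + 4)^2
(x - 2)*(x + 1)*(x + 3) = x^3 + 2*x^2 - 5*x - 6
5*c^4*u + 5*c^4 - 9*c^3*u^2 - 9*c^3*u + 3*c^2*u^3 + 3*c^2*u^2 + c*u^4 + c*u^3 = (-c + u)^2*(5*c + u)*(c*u + c)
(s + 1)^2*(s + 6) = s^3 + 8*s^2 + 13*s + 6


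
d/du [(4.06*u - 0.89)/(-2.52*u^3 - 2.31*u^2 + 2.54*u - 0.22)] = (20.4624*u^3 + 2.6502*u^2 - 4.1118*u + 1.3674)/(6.3504*u^6 + 11.6424*u^5 - 7.4655*u^4 - 10.626*u^3 + 7.468*u^2 - 1.1176*u + 0.0484)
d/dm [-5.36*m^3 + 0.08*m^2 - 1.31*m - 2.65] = -16.08*m^2 + 0.16*m - 1.31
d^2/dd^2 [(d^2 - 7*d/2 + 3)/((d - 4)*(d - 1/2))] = 4*(4*d^3 + 12*d^2 - 78*d + 109)/(8*d^6 - 108*d^5 + 534*d^4 - 1161*d^3 + 1068*d^2 - 432*d + 64)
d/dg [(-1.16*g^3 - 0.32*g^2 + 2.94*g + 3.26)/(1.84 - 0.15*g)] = (0.348*g^3 - 6.3552*g^2 - 1.1776*g + 5.8986)/(0.0225*g^2 - 0.552*g + 3.3856)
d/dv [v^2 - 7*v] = 2*v - 7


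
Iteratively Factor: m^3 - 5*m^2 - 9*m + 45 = (m - 3)*(m^2 - 2*m - 15) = (m - 3)*(m + 3)*(m - 5)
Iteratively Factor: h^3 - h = (h - 1)*(h^2 + h) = h*(h - 1)*(h + 1)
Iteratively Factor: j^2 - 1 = (j - 1)*(j + 1)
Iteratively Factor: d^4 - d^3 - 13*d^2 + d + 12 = (d - 4)*(d^3 + 3*d^2 - d - 3) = (d - 4)*(d + 3)*(d^2 - 1) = (d - 4)*(d + 1)*(d + 3)*(d - 1)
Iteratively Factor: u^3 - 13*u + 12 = (u + 4)*(u^2 - 4*u + 3) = (u - 1)*(u + 4)*(u - 3)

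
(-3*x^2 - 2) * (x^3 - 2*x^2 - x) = -3*x^5 + 6*x^4 + x^3 + 4*x^2 + 2*x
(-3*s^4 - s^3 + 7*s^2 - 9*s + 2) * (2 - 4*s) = 12*s^5 - 2*s^4 - 30*s^3 + 50*s^2 - 26*s + 4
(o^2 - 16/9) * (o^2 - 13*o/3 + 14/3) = o^4 - 13*o^3/3 + 26*o^2/9 + 208*o/27 - 224/27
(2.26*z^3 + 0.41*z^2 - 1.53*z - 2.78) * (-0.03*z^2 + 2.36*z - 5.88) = -0.0678*z^5 + 5.3213*z^4 - 12.2753*z^3 - 5.9382*z^2 + 2.4356*z + 16.3464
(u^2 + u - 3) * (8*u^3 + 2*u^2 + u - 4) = 8*u^5 + 10*u^4 - 21*u^3 - 9*u^2 - 7*u + 12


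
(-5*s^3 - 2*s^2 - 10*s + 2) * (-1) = 5*s^3 + 2*s^2 + 10*s - 2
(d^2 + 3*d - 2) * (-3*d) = -3*d^3 - 9*d^2 + 6*d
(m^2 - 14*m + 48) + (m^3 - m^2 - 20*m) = m^3 - 34*m + 48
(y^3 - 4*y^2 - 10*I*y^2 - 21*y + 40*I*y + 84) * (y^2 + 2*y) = y^5 - 2*y^4 - 10*I*y^4 - 29*y^3 + 20*I*y^3 + 42*y^2 + 80*I*y^2 + 168*y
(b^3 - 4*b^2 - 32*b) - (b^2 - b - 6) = b^3 - 5*b^2 - 31*b + 6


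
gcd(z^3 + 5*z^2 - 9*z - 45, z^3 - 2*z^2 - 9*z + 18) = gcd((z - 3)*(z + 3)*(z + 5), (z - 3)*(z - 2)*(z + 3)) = z^2 - 9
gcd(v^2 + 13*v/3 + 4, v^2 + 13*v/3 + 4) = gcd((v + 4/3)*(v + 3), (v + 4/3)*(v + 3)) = v^2 + 13*v/3 + 4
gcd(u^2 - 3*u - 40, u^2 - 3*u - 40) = u^2 - 3*u - 40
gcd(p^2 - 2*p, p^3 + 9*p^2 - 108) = 1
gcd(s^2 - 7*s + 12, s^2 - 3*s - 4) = s - 4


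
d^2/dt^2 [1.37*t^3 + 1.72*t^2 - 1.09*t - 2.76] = 8.22*t + 3.44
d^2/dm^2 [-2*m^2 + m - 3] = -4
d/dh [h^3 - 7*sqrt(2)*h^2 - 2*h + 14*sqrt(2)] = 3*h^2 - 14*sqrt(2)*h - 2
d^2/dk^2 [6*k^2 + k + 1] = 12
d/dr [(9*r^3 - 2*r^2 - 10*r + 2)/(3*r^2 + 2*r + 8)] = (27*r^4 + 36*r^3 + 242*r^2 - 44*r - 84)/(9*r^4 + 12*r^3 + 52*r^2 + 32*r + 64)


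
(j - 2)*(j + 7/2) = j^2 + 3*j/2 - 7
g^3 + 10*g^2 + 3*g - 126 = (g - 3)*(g + 6)*(g + 7)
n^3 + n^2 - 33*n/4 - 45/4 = (n - 3)*(n + 3/2)*(n + 5/2)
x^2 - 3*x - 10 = (x - 5)*(x + 2)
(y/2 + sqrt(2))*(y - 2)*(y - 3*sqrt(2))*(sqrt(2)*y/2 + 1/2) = sqrt(2)*y^4/4 - sqrt(2)*y^3/2 - y^3/4 - 13*sqrt(2)*y^2/4 + y^2/2 - 3*y + 13*sqrt(2)*y/2 + 6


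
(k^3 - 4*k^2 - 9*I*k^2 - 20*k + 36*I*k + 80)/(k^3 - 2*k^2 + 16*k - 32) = (k^2 + k*(-4 - 5*I) + 20*I)/(k^2 + k*(-2 + 4*I) - 8*I)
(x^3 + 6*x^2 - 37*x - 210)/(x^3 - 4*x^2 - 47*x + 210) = (x + 5)/(x - 5)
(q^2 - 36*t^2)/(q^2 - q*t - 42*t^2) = (q - 6*t)/(q - 7*t)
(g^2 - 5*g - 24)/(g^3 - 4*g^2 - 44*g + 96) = (g + 3)/(g^2 + 4*g - 12)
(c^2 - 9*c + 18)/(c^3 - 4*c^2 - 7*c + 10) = (c^2 - 9*c + 18)/(c^3 - 4*c^2 - 7*c + 10)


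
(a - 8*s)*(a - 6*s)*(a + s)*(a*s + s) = a^4*s - 13*a^3*s^2 + a^3*s + 34*a^2*s^3 - 13*a^2*s^2 + 48*a*s^4 + 34*a*s^3 + 48*s^4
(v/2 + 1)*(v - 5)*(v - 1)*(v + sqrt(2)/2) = v^4/2 - 2*v^3 + sqrt(2)*v^3/4 - 7*v^2/2 - sqrt(2)*v^2 - 7*sqrt(2)*v/4 + 5*v + 5*sqrt(2)/2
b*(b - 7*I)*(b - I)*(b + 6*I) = b^4 - 2*I*b^3 + 41*b^2 - 42*I*b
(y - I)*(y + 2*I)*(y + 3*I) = y^3 + 4*I*y^2 - y + 6*I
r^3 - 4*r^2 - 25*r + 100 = (r - 5)*(r - 4)*(r + 5)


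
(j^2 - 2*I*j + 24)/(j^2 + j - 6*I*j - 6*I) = (j + 4*I)/(j + 1)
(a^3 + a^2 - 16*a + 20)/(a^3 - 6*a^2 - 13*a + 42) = (a^2 + 3*a - 10)/(a^2 - 4*a - 21)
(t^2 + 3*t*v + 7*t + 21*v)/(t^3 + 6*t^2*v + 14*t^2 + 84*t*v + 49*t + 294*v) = (t + 3*v)/(t^2 + 6*t*v + 7*t + 42*v)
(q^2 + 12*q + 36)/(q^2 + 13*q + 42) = (q + 6)/(q + 7)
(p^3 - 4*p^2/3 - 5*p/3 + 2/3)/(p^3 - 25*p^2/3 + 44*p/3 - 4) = (p + 1)/(p - 6)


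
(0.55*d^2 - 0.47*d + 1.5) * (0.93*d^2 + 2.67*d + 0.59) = 0.5115*d^4 + 1.0314*d^3 + 0.4646*d^2 + 3.7277*d + 0.885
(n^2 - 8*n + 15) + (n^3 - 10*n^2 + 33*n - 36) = n^3 - 9*n^2 + 25*n - 21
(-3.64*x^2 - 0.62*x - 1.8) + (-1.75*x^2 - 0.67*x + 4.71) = -5.39*x^2 - 1.29*x + 2.91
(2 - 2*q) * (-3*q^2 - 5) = 6*q^3 - 6*q^2 + 10*q - 10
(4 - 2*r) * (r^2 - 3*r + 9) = -2*r^3 + 10*r^2 - 30*r + 36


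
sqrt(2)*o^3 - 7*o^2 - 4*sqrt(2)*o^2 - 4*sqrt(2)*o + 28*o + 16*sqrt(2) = (o - 4)*(o - 4*sqrt(2))*(sqrt(2)*o + 1)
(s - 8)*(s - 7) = s^2 - 15*s + 56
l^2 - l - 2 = (l - 2)*(l + 1)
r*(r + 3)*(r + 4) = r^3 + 7*r^2 + 12*r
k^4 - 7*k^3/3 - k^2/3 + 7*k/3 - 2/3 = (k - 2)*(k - 1)*(k - 1/3)*(k + 1)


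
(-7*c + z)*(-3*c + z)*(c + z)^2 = 21*c^4 + 32*c^3*z + 2*c^2*z^2 - 8*c*z^3 + z^4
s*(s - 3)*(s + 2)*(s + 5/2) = s^4 + 3*s^3/2 - 17*s^2/2 - 15*s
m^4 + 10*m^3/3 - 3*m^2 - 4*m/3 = m*(m - 1)*(m + 1/3)*(m + 4)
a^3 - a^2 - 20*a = a*(a - 5)*(a + 4)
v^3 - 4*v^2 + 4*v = v*(v - 2)^2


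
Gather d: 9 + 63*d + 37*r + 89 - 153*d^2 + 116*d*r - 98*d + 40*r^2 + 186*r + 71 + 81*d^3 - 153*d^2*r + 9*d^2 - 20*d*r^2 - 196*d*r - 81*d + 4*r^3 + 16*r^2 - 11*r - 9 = 81*d^3 + d^2*(-153*r - 144) + d*(-20*r^2 - 80*r - 116) + 4*r^3 + 56*r^2 + 212*r + 160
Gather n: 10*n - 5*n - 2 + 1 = 5*n - 1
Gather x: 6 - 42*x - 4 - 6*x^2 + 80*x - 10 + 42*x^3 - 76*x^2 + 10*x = 42*x^3 - 82*x^2 + 48*x - 8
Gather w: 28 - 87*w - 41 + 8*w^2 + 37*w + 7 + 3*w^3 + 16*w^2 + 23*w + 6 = 3*w^3 + 24*w^2 - 27*w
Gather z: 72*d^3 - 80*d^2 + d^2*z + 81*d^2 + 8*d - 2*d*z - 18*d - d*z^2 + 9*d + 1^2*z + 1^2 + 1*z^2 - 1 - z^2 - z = 72*d^3 + d^2 - d*z^2 - d + z*(d^2 - 2*d)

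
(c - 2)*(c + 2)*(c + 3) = c^3 + 3*c^2 - 4*c - 12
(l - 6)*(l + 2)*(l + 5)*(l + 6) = l^4 + 7*l^3 - 26*l^2 - 252*l - 360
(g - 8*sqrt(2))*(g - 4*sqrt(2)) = g^2 - 12*sqrt(2)*g + 64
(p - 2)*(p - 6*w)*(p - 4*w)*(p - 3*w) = p^4 - 13*p^3*w - 2*p^3 + 54*p^2*w^2 + 26*p^2*w - 72*p*w^3 - 108*p*w^2 + 144*w^3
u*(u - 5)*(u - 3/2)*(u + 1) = u^4 - 11*u^3/2 + u^2 + 15*u/2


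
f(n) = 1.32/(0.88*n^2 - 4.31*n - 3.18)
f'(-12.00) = 0.00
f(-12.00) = 0.01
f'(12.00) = -0.00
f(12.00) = 0.02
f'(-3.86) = 0.02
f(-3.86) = 0.05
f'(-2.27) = 0.09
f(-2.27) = 0.12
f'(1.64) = 0.03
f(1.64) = -0.17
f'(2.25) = 0.01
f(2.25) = -0.16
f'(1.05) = 0.07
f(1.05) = -0.20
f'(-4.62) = 0.01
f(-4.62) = 0.04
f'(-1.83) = 0.17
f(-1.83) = 0.17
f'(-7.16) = 0.00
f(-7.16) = 0.02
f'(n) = 1.32*(4.31 - 1.76*n)/(0.88*n^2 - 4.31*n - 3.18)^2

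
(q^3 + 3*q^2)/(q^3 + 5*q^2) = (q + 3)/(q + 5)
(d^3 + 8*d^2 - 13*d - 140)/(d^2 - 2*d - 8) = (d^2 + 12*d + 35)/(d + 2)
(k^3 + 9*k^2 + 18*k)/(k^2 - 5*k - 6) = k*(k^2 + 9*k + 18)/(k^2 - 5*k - 6)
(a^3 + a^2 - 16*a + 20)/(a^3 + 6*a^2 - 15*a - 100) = (a^2 - 4*a + 4)/(a^2 + a - 20)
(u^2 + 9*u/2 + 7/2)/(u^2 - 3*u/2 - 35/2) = (u + 1)/(u - 5)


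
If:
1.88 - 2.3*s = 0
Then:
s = 0.82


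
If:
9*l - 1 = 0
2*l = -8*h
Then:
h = -1/36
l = 1/9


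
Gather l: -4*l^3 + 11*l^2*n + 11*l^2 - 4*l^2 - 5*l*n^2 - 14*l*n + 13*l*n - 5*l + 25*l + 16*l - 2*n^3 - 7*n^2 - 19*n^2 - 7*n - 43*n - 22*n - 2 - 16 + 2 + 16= -4*l^3 + l^2*(11*n + 7) + l*(-5*n^2 - n + 36) - 2*n^3 - 26*n^2 - 72*n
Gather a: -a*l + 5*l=-a*l + 5*l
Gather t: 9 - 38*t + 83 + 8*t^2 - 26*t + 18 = 8*t^2 - 64*t + 110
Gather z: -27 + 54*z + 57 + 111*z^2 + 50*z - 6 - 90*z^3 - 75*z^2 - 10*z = -90*z^3 + 36*z^2 + 94*z + 24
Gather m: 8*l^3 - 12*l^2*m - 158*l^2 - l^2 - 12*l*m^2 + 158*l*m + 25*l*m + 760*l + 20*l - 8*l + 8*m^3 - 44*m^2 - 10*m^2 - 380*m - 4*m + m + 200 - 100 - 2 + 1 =8*l^3 - 159*l^2 + 772*l + 8*m^3 + m^2*(-12*l - 54) + m*(-12*l^2 + 183*l - 383) + 99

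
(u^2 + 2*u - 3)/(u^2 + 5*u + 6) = (u - 1)/(u + 2)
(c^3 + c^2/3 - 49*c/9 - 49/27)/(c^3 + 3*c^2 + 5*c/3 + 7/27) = (3*c - 7)/(3*c + 1)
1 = 1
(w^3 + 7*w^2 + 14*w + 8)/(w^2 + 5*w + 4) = w + 2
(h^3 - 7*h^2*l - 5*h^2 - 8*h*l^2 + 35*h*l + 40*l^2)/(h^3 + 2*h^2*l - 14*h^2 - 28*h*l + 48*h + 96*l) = (h^3 - 7*h^2*l - 5*h^2 - 8*h*l^2 + 35*h*l + 40*l^2)/(h^3 + 2*h^2*l - 14*h^2 - 28*h*l + 48*h + 96*l)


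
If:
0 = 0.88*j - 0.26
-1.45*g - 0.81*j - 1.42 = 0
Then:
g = -1.14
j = 0.30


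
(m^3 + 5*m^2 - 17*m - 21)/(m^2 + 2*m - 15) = (m^2 + 8*m + 7)/(m + 5)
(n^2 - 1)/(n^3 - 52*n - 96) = (1 - n^2)/(-n^3 + 52*n + 96)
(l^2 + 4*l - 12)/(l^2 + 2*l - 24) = (l - 2)/(l - 4)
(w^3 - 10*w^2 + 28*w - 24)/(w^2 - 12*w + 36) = (w^2 - 4*w + 4)/(w - 6)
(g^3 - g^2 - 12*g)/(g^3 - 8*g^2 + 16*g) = (g + 3)/(g - 4)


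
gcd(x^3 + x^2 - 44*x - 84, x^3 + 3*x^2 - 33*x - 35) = 1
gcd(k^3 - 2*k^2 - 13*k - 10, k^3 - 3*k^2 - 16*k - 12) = k^2 + 3*k + 2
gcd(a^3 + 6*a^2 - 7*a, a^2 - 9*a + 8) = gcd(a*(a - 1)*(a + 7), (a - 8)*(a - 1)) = a - 1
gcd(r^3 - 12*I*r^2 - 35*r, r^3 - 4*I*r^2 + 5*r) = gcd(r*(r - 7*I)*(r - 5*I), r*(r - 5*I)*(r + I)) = r^2 - 5*I*r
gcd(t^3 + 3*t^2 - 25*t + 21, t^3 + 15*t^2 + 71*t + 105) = t + 7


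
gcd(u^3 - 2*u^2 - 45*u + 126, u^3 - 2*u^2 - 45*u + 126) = u^3 - 2*u^2 - 45*u + 126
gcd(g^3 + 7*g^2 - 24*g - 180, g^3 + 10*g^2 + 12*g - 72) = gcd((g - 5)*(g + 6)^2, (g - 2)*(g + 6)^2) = g^2 + 12*g + 36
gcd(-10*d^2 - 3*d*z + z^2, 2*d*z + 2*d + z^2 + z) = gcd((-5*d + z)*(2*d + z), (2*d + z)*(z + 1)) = 2*d + z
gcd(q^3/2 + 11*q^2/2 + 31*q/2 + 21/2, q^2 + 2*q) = 1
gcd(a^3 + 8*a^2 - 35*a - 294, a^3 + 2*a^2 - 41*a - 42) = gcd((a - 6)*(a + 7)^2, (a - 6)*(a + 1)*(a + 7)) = a^2 + a - 42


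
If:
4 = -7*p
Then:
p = -4/7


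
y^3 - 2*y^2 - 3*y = y*(y - 3)*(y + 1)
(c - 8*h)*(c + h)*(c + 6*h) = c^3 - c^2*h - 50*c*h^2 - 48*h^3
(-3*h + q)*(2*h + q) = -6*h^2 - h*q + q^2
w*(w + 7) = w^2 + 7*w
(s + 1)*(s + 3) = s^2 + 4*s + 3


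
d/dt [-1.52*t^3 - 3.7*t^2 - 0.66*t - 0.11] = -4.56*t^2 - 7.4*t - 0.66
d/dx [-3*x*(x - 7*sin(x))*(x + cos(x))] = 3*x*(x - 7*sin(x))*(sin(x) - 1) + 3*x*(x + cos(x))*(7*cos(x) - 1) - 3*(x - 7*sin(x))*(x + cos(x))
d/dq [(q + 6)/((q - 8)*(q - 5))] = (-q^2 - 12*q + 118)/(q^4 - 26*q^3 + 249*q^2 - 1040*q + 1600)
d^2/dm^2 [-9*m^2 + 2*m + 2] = -18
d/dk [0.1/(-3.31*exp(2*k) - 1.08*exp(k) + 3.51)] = (0.662*exp(k) + 0.108)*exp(k)/(3.31*exp(2*k) + 1.08*exp(k) - 3.51)^2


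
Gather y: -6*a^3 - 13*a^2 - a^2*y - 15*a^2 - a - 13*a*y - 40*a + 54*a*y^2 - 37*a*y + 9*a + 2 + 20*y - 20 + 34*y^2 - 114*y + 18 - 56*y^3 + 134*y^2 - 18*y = -6*a^3 - 28*a^2 - 32*a - 56*y^3 + y^2*(54*a + 168) + y*(-a^2 - 50*a - 112)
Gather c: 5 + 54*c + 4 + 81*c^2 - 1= 81*c^2 + 54*c + 8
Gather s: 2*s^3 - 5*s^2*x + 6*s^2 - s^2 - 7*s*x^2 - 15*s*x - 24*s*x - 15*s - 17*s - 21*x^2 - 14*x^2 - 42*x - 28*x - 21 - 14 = 2*s^3 + s^2*(5 - 5*x) + s*(-7*x^2 - 39*x - 32) - 35*x^2 - 70*x - 35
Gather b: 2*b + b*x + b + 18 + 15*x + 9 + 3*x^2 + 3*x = b*(x + 3) + 3*x^2 + 18*x + 27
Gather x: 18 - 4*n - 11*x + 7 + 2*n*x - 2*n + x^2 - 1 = -6*n + x^2 + x*(2*n - 11) + 24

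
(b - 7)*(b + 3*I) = b^2 - 7*b + 3*I*b - 21*I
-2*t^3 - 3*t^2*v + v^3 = (-2*t + v)*(t + v)^2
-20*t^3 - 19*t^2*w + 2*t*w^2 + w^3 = (-4*t + w)*(t + w)*(5*t + w)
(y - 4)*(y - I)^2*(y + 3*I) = y^4 - 4*y^3 + I*y^3 + 5*y^2 - 4*I*y^2 - 20*y - 3*I*y + 12*I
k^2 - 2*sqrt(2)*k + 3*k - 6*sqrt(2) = (k + 3)*(k - 2*sqrt(2))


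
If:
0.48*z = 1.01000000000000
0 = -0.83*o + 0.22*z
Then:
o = 0.56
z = 2.10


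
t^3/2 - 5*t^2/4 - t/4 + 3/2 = (t/2 + 1/2)*(t - 2)*(t - 3/2)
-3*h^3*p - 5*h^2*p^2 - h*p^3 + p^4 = p*(-3*h + p)*(h + p)^2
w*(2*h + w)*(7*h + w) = 14*h^2*w + 9*h*w^2 + w^3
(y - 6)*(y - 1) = y^2 - 7*y + 6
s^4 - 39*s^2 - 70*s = s*(s - 7)*(s + 2)*(s + 5)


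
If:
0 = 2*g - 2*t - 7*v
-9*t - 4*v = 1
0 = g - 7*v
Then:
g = -14/71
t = -7/71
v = -2/71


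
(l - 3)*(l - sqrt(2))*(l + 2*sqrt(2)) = l^3 - 3*l^2 + sqrt(2)*l^2 - 3*sqrt(2)*l - 4*l + 12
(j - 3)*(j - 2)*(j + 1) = j^3 - 4*j^2 + j + 6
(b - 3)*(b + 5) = b^2 + 2*b - 15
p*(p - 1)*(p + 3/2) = p^3 + p^2/2 - 3*p/2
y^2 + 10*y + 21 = (y + 3)*(y + 7)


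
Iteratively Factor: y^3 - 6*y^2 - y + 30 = (y + 2)*(y^2 - 8*y + 15) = (y - 3)*(y + 2)*(y - 5)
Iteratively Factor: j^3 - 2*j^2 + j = (j - 1)*(j^2 - j) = (j - 1)^2*(j)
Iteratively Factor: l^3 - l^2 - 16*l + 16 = (l - 1)*(l^2 - 16) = (l - 4)*(l - 1)*(l + 4)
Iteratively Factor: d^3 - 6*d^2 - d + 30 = (d - 3)*(d^2 - 3*d - 10) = (d - 3)*(d + 2)*(d - 5)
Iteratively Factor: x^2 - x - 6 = (x - 3)*(x + 2)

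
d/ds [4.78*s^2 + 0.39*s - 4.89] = 9.56*s + 0.39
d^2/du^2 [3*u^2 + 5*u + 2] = 6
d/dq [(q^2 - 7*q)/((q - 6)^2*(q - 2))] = (-q^3 + 8*q^2 + 10*q - 84)/(q^5 - 22*q^4 + 184*q^3 - 720*q^2 + 1296*q - 864)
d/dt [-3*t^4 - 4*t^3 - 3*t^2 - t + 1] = -12*t^3 - 12*t^2 - 6*t - 1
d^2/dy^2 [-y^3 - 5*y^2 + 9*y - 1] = -6*y - 10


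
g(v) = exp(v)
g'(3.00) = 20.09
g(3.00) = 20.09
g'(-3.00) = 0.05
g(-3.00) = 0.05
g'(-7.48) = 0.00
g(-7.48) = 0.00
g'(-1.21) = 0.30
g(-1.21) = 0.30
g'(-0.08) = 0.92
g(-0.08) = 0.92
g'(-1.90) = 0.15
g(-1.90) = 0.15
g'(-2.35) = 0.10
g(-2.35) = 0.10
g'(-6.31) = 0.00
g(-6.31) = 0.00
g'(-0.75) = 0.47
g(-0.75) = 0.47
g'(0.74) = 2.10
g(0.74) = 2.10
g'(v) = exp(v)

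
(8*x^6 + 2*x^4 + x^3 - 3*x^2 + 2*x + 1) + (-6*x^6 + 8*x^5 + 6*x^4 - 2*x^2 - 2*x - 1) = 2*x^6 + 8*x^5 + 8*x^4 + x^3 - 5*x^2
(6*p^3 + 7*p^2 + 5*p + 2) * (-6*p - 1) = -36*p^4 - 48*p^3 - 37*p^2 - 17*p - 2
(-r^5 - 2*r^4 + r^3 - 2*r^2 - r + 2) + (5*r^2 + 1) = -r^5 - 2*r^4 + r^3 + 3*r^2 - r + 3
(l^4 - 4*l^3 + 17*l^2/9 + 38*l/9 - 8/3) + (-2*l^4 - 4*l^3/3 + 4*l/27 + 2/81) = -l^4 - 16*l^3/3 + 17*l^2/9 + 118*l/27 - 214/81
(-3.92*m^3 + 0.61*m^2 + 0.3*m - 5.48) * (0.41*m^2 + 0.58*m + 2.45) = -1.6072*m^5 - 2.0235*m^4 - 9.1272*m^3 - 0.5783*m^2 - 2.4434*m - 13.426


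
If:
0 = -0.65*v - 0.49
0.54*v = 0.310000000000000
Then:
No Solution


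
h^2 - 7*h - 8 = (h - 8)*(h + 1)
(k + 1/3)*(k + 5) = k^2 + 16*k/3 + 5/3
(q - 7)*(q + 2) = q^2 - 5*q - 14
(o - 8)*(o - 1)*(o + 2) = o^3 - 7*o^2 - 10*o + 16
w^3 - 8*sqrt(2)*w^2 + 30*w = w*(w - 5*sqrt(2))*(w - 3*sqrt(2))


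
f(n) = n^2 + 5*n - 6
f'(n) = 2*n + 5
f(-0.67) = -8.90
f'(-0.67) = 3.66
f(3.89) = 28.58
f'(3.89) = 12.78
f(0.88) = -0.83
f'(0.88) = 6.76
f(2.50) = 12.75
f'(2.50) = 10.00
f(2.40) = 11.76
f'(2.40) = 9.80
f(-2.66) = -12.22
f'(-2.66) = -0.32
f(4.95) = 43.25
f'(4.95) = 14.90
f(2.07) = 8.63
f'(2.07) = 9.14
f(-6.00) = 0.00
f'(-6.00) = -7.00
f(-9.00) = 30.00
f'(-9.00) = -13.00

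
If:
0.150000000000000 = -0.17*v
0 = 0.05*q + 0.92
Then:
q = -18.40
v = -0.88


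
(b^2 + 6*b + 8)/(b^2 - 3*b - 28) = (b + 2)/(b - 7)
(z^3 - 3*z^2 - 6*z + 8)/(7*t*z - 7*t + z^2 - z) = (z^2 - 2*z - 8)/(7*t + z)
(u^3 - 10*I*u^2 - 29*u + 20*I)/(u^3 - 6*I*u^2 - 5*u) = (u - 4*I)/u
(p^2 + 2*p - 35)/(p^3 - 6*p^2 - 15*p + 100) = (p + 7)/(p^2 - p - 20)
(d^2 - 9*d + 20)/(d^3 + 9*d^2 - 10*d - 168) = (d - 5)/(d^2 + 13*d + 42)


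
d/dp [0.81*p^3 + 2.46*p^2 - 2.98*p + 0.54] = 2.43*p^2 + 4.92*p - 2.98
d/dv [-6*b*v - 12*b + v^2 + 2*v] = -6*b + 2*v + 2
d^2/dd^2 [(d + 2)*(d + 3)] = 2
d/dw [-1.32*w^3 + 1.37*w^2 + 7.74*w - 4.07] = -3.96*w^2 + 2.74*w + 7.74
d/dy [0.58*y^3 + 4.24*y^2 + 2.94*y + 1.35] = 1.74*y^2 + 8.48*y + 2.94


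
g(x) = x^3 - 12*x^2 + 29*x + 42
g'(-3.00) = 128.00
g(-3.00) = -180.00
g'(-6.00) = 281.00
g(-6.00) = -780.00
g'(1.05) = 7.11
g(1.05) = 60.38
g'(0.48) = 18.17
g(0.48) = 53.27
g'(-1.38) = 67.83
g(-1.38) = -23.50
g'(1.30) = 2.87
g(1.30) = 61.62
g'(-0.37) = 38.29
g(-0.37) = 29.58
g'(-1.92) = 86.14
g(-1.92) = -64.99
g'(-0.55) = 43.11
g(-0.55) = 22.25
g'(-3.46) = 147.95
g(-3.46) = -243.42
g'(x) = 3*x^2 - 24*x + 29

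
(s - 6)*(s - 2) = s^2 - 8*s + 12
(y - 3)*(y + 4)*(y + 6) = y^3 + 7*y^2 - 6*y - 72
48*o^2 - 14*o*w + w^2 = (-8*o + w)*(-6*o + w)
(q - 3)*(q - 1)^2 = q^3 - 5*q^2 + 7*q - 3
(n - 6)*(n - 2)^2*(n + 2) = n^4 - 8*n^3 + 8*n^2 + 32*n - 48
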